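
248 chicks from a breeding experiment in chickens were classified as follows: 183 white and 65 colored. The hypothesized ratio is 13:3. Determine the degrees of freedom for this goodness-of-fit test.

A goodness-of-fit test with 2 phenotype classes has df = 2 − 1 = 1.

1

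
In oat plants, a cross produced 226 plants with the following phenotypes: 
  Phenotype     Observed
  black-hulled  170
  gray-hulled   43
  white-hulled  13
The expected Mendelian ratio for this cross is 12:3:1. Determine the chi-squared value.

Total ratio parts = 16. Expected numbers out of 226:
  black-hulled: 226 × 12/16 = 169.5
  gray-hulled: 226 × 3/16 = 42.375
  white-hulled: 226 × 1/16 = 14.125
χ² = Σ (O − E)² / E
  black-hulled: (170 − 169.5)² / 169.5 = 0.0015
  gray-hulled: (43 − 42.375)² / 42.375 = 0.0092
  white-hulled: (13 − 14.125)² / 14.125 = 0.0896
χ² = 0.0015 + 0.0092 + 0.0896 = 0.1003 ≈ 0.100

0.100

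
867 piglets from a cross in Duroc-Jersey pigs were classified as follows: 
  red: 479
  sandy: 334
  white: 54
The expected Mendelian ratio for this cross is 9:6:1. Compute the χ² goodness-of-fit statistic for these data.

0.398

Expected counts for N = 867 under a 9:6:1 ratio (total parts = 16):
  red: 867 × 9/16 = 487.6875
  sandy: 867 × 6/16 = 325.125
  white: 867 × 1/16 = 54.1875
χ² = Σ (O − E)² / E
  red: (479 − 487.6875)² / 487.6875 = 0.1548
  sandy: (334 − 325.125)² / 325.125 = 0.2423
  white: (54 − 54.1875)² / 54.1875 = 0.0006
χ² = 0.1548 + 0.2423 + 0.0006 = 0.3977 ≈ 0.398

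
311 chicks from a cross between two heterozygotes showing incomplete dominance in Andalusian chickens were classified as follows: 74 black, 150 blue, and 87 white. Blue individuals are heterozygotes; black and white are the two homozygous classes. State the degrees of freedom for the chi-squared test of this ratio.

2

With incomplete dominance, a heterozygote × heterozygote cross gives a 1:2:1 phenotypic ratio.
A goodness-of-fit test with 3 phenotype classes has df = 3 − 1 = 2.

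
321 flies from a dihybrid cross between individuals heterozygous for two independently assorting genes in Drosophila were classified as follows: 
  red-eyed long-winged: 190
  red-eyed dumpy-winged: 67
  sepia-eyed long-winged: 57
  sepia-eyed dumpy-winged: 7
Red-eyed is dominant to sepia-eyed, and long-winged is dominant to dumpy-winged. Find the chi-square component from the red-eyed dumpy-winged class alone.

0.771

A dihybrid F₂ with independent assortment and complete dominance at both loci gives a 9:3:3:1 phenotypic ratio.
Expected counts for N = 321 under a 9:3:3:1 ratio (total parts = 16):
  red-eyed long-winged: 321 × 9/16 = 180.5625
  red-eyed dumpy-winged: 321 × 3/16 = 60.1875
  sepia-eyed long-winged: 321 × 3/16 = 60.1875
  sepia-eyed dumpy-winged: 321 × 1/16 = 20.0625
Contribution of red-eyed dumpy-winged: (67 − 60.1875)² / 60.1875 = 0.7711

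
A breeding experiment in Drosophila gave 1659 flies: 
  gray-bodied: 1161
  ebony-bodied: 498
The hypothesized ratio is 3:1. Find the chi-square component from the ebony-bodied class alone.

Total ratio parts = 4. Expected numbers out of 1659:
  gray-bodied: 1659 × 3/4 = 1244.25
  ebony-bodied: 1659 × 1/4 = 414.75
Contribution of ebony-bodied: (498 − 414.75)² / 414.75 = 16.7102

16.710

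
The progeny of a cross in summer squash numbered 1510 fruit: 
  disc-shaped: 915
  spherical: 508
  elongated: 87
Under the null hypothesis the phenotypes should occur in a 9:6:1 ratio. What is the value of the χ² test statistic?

Total ratio parts = 16. Expected numbers out of 1510:
  disc-shaped: 1510 × 9/16 = 849.375
  spherical: 1510 × 6/16 = 566.25
  elongated: 1510 × 1/16 = 94.375
χ² = Σ (O − E)² / E
  disc-shaped: (915 − 849.375)² / 849.375 = 5.0704
  spherical: (508 − 566.25)² / 566.25 = 5.9922
  elongated: (87 − 94.375)² / 94.375 = 0.5763
χ² = 5.0704 + 5.9922 + 0.5763 = 11.6389 ≈ 11.639

11.639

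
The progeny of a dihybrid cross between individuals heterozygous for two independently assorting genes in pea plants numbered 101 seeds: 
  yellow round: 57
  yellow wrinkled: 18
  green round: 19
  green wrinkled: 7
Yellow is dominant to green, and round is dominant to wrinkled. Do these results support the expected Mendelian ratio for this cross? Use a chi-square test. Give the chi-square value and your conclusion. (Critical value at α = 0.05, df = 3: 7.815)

0.122; consistent

A dihybrid F₂ with independent assortment and complete dominance at both loci gives a 9:3:3:1 phenotypic ratio.
The 9:3:3:1 ratio has 16 parts, so with N = 101 the expected counts are:
  yellow round: 101 × 9/16 = 56.8125
  yellow wrinkled: 101 × 3/16 = 18.9375
  green round: 101 × 3/16 = 18.9375
  green wrinkled: 101 × 1/16 = 6.3125
χ² = Σ (O − E)² / E
  yellow round: (57 − 56.8125)² / 56.8125 = 0.0006
  yellow wrinkled: (18 − 18.9375)² / 18.9375 = 0.0464
  green round: (19 − 18.9375)² / 18.9375 = 0.0002
  green wrinkled: (7 − 6.3125)² / 6.3125 = 0.0749
χ² = 0.0006 + 0.0464 + 0.0002 + 0.0749 = 0.1221 ≈ 0.122
Degrees of freedom = 4 − 1 = 3; critical value at α = 0.05 is 7.815.
Since 0.122 < 7.815, we fail to reject the null hypothesis — the data are consistent with the 9:3:3:1 ratio.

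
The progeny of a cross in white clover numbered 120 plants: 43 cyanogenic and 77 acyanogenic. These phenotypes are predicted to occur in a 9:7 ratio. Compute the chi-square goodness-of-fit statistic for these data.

Total ratio parts = 16. Expected numbers out of 120:
  cyanogenic: 120 × 9/16 = 67.5
  acyanogenic: 120 × 7/16 = 52.5
χ² = Σ (O − E)² / E
  cyanogenic: (43 − 67.5)² / 67.5 = 8.8926
  acyanogenic: (77 − 52.5)² / 52.5 = 11.4333
χ² = 8.8926 + 11.4333 = 20.3259 ≈ 20.326

20.326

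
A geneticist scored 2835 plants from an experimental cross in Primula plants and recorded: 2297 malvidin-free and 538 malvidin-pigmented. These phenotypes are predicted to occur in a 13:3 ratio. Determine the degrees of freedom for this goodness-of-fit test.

A goodness-of-fit test with 2 phenotype classes has df = 2 − 1 = 1.

1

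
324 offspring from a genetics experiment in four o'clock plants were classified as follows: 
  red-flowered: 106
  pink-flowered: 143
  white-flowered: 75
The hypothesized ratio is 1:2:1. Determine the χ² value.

10.389

Under the 1:2:1 hypothesis (Σ ratio = 4, N = 324):
  red-flowered: 324 × 1/4 = 81
  pink-flowered: 324 × 2/4 = 162
  white-flowered: 324 × 1/4 = 81
χ² = Σ (O − E)² / E
  red-flowered: (106 − 81)² / 81 = 7.7160
  pink-flowered: (143 − 162)² / 162 = 2.2284
  white-flowered: (75 − 81)² / 81 = 0.4444
χ² = 7.7160 + 2.2284 + 0.4444 = 10.3888 ≈ 10.389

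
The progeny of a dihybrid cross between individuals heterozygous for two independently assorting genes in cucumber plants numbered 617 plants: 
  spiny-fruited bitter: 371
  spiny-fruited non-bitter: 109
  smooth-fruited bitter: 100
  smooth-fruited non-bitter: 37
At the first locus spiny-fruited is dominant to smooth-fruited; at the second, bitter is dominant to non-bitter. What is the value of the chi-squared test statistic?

A dihybrid F₂ with independent assortment and complete dominance at both loci gives a 9:3:3:1 phenotypic ratio.
Total ratio parts = 16. Expected numbers out of 617:
  spiny-fruited bitter: 617 × 9/16 = 347.0625
  spiny-fruited non-bitter: 617 × 3/16 = 115.6875
  smooth-fruited bitter: 617 × 3/16 = 115.6875
  smooth-fruited non-bitter: 617 × 1/16 = 38.5625
χ² = Σ (O − E)² / E
  spiny-fruited bitter: (371 − 347.0625)² / 347.0625 = 1.6510
  spiny-fruited non-bitter: (109 − 115.6875)² / 115.6875 = 0.3866
  smooth-fruited bitter: (100 − 115.6875)² / 115.6875 = 2.1273
  smooth-fruited non-bitter: (37 − 38.5625)² / 38.5625 = 0.0633
χ² = 1.6510 + 0.3866 + 2.1273 + 0.0633 = 4.2282 ≈ 4.228

4.228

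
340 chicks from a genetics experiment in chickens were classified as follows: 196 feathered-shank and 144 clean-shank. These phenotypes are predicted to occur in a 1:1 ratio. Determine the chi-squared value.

7.953

The 1:1 ratio has 2 parts, so with N = 340 the expected counts are:
  feathered-shank: 340 × 1/2 = 170
  clean-shank: 340 × 1/2 = 170
χ² = Σ (O − E)² / E
  feathered-shank: (196 − 170)² / 170 = 3.9765
  clean-shank: (144 − 170)² / 170 = 3.9765
χ² = 3.9765 + 3.9765 = 7.953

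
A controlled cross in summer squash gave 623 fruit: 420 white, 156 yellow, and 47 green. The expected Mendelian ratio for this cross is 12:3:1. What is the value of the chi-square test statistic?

19.594

Total ratio parts = 16. Expected numbers out of 623:
  white: 623 × 12/16 = 467.25
  yellow: 623 × 3/16 = 116.8125
  green: 623 × 1/16 = 38.9375
χ² = Σ (O − E)² / E
  white: (420 − 467.25)² / 467.25 = 4.7781
  yellow: (156 − 116.8125)² / 116.8125 = 13.1464
  green: (47 − 38.9375)² / 38.9375 = 1.6694
χ² = 4.7781 + 13.1464 + 1.6694 = 19.5939 ≈ 19.594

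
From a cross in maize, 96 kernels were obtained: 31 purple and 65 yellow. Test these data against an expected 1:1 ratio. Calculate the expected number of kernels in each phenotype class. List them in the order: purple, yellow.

48, 48

Expected counts for N = 96 under a 1:1 ratio (total parts = 2):
  purple: 96 × 1/2 = 48
  yellow: 96 × 1/2 = 48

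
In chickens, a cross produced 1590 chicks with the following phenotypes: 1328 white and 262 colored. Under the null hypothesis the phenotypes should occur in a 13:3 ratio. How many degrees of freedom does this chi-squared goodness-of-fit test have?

1

A goodness-of-fit test with 2 phenotype classes has df = 2 − 1 = 1.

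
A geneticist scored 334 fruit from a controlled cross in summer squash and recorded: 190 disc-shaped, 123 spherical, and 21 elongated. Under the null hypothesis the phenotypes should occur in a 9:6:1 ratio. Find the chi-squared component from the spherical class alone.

0.040

The 9:6:1 ratio has 16 parts, so with N = 334 the expected counts are:
  disc-shaped: 334 × 9/16 = 187.875
  spherical: 334 × 6/16 = 125.25
  elongated: 334 × 1/16 = 20.875
Contribution of spherical: (123 − 125.25)² / 125.25 = 0.0404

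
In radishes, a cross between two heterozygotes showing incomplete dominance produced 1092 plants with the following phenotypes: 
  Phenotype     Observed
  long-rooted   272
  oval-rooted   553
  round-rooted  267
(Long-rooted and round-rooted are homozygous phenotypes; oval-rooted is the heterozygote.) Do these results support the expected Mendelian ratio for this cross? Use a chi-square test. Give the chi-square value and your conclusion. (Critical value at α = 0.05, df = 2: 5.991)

0.225; consistent

With incomplete dominance, a heterozygote × heterozygote cross gives a 1:2:1 phenotypic ratio.
The 1:2:1 ratio has 4 parts, so with N = 1092 the expected counts are:
  long-rooted: 1092 × 1/4 = 273
  oval-rooted: 1092 × 2/4 = 546
  round-rooted: 1092 × 1/4 = 273
χ² = Σ (O − E)² / E
  long-rooted: (272 − 273)² / 273 = 0.0037
  oval-rooted: (553 − 546)² / 546 = 0.0897
  round-rooted: (267 − 273)² / 273 = 0.1319
χ² = 0.0037 + 0.0897 + 0.1319 = 0.2253 ≈ 0.225
Degrees of freedom = 3 − 1 = 2; critical value at α = 0.05 is 5.991.
Since 0.225 < 5.991, we fail to reject the null hypothesis — the data are consistent with the 1:2:1 ratio.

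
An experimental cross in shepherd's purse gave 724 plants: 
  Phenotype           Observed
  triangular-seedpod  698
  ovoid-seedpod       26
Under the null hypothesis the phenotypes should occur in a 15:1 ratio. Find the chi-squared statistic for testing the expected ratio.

8.735

Expected counts for N = 724 under a 15:1 ratio (total parts = 16):
  triangular-seedpod: 724 × 15/16 = 678.75
  ovoid-seedpod: 724 × 1/16 = 45.25
χ² = Σ (O − E)² / E
  triangular-seedpod: (698 − 678.75)² / 678.75 = 0.5459
  ovoid-seedpod: (26 − 45.25)² / 45.25 = 8.1892
χ² = 0.5459 + 8.1892 = 8.7351 ≈ 8.735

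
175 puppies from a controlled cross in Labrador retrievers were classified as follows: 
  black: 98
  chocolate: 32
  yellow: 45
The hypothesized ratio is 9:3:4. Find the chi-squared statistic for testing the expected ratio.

0.058

Under the 9:3:4 hypothesis (Σ ratio = 16, N = 175):
  black: 175 × 9/16 = 98.4375
  chocolate: 175 × 3/16 = 32.8125
  yellow: 175 × 4/16 = 43.75
χ² = Σ (O − E)² / E
  black: (98 − 98.4375)² / 98.4375 = 0.0019
  chocolate: (32 − 32.8125)² / 32.8125 = 0.0201
  yellow: (45 − 43.75)² / 43.75 = 0.0357
χ² = 0.0019 + 0.0201 + 0.0357 = 0.0577 ≈ 0.058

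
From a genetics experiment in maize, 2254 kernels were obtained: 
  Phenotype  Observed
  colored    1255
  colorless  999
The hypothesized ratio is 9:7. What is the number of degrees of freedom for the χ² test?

A goodness-of-fit test with 2 phenotype classes has df = 2 − 1 = 1.

1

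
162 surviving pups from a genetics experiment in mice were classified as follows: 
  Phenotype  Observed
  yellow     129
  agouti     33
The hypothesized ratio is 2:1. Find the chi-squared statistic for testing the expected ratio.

Total ratio parts = 3. Expected numbers out of 162:
  yellow: 162 × 2/3 = 108
  agouti: 162 × 1/3 = 54
χ² = Σ (O − E)² / E
  yellow: (129 − 108)² / 108 = 4.0833
  agouti: (33 − 54)² / 54 = 8.1667
χ² = 4.0833 + 8.1667 = 12.250

12.250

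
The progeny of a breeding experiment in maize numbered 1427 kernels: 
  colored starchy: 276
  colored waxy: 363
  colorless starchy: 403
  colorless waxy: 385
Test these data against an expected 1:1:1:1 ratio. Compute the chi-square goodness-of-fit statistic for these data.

26.620

Under the 1:1:1:1 hypothesis (Σ ratio = 4, N = 1427):
  colored starchy: 1427 × 1/4 = 356.75
  colored waxy: 1427 × 1/4 = 356.75
  colorless starchy: 1427 × 1/4 = 356.75
  colorless waxy: 1427 × 1/4 = 356.75
χ² = Σ (O − E)² / E
  colored starchy: (276 − 356.75)² / 356.75 = 18.2777
  colored waxy: (363 − 356.75)² / 356.75 = 0.1095
  colorless starchy: (403 − 356.75)² / 356.75 = 5.9960
  colorless waxy: (385 − 356.75)² / 356.75 = 2.2370
χ² = 18.2777 + 0.1095 + 5.9960 + 2.2370 = 26.6202 ≈ 26.620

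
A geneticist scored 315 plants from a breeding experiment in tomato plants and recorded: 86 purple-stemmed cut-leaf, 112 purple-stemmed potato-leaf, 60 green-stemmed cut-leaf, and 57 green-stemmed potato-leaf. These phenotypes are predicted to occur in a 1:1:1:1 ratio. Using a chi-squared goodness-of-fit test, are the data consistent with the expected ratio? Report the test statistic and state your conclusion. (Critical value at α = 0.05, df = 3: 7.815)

Total ratio parts = 4. Expected numbers out of 315:
  purple-stemmed cut-leaf: 315 × 1/4 = 78.75
  purple-stemmed potato-leaf: 315 × 1/4 = 78.75
  green-stemmed cut-leaf: 315 × 1/4 = 78.75
  green-stemmed potato-leaf: 315 × 1/4 = 78.75
χ² = Σ (O − E)² / E
  purple-stemmed cut-leaf: (86 − 78.75)² / 78.75 = 0.6675
  purple-stemmed potato-leaf: (112 − 78.75)² / 78.75 = 14.0389
  green-stemmed cut-leaf: (60 − 78.75)² / 78.75 = 4.4643
  green-stemmed potato-leaf: (57 − 78.75)² / 78.75 = 6.0071
χ² = 0.6675 + 14.0389 + 4.4643 + 6.0071 = 25.1778 ≈ 25.178
Degrees of freedom = 4 − 1 = 3; critical value at α = 0.05 is 7.815.
Since 25.178 > 7.815, we reject the null hypothesis — the data do not fit the 1:1:1:1 ratio.

25.178; not consistent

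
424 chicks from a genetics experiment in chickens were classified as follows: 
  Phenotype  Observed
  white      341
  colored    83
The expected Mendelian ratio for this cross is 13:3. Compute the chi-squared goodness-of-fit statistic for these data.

0.190

Total ratio parts = 16. Expected numbers out of 424:
  white: 424 × 13/16 = 344.5
  colored: 424 × 3/16 = 79.5
χ² = Σ (O − E)² / E
  white: (341 − 344.5)² / 344.5 = 0.0356
  colored: (83 − 79.5)² / 79.5 = 0.1541
χ² = 0.0356 + 0.1541 = 0.1897 ≈ 0.190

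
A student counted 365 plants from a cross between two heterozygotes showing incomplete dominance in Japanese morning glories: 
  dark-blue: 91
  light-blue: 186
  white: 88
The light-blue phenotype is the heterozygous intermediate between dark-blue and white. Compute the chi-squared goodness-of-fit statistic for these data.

With incomplete dominance, a heterozygote × heterozygote cross gives a 1:2:1 phenotypic ratio.
Expected counts for N = 365 under a 1:2:1 ratio (total parts = 4):
  dark-blue: 365 × 1/4 = 91.25
  light-blue: 365 × 2/4 = 182.5
  white: 365 × 1/4 = 91.25
χ² = Σ (O − E)² / E
  dark-blue: (91 − 91.25)² / 91.25 = 0.0007
  light-blue: (186 − 182.5)² / 182.5 = 0.0671
  white: (88 − 91.25)² / 91.25 = 0.1158
χ² = 0.0007 + 0.0671 + 0.1158 = 0.1836 ≈ 0.184

0.184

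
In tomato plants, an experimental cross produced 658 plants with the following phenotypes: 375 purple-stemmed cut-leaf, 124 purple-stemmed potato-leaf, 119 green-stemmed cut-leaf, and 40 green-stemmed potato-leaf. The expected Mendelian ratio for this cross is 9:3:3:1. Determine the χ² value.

The 9:3:3:1 ratio has 16 parts, so with N = 658 the expected counts are:
  purple-stemmed cut-leaf: 658 × 9/16 = 370.125
  purple-stemmed potato-leaf: 658 × 3/16 = 123.375
  green-stemmed cut-leaf: 658 × 3/16 = 123.375
  green-stemmed potato-leaf: 658 × 1/16 = 41.125
χ² = Σ (O − E)² / E
  purple-stemmed cut-leaf: (375 − 370.125)² / 370.125 = 0.0642
  purple-stemmed potato-leaf: (124 − 123.375)² / 123.375 = 0.0032
  green-stemmed cut-leaf: (119 − 123.375)² / 123.375 = 0.1551
  green-stemmed potato-leaf: (40 − 41.125)² / 41.125 = 0.0308
χ² = 0.0642 + 0.0032 + 0.1551 + 0.0308 = 0.2533 ≈ 0.253

0.253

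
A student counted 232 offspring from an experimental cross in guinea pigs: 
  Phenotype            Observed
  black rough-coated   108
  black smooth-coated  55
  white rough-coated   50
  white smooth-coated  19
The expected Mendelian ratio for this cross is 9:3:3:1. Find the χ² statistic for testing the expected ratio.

9.287

Under the 9:3:3:1 hypothesis (Σ ratio = 16, N = 232):
  black rough-coated: 232 × 9/16 = 130.5
  black smooth-coated: 232 × 3/16 = 43.5
  white rough-coated: 232 × 3/16 = 43.5
  white smooth-coated: 232 × 1/16 = 14.5
χ² = Σ (O − E)² / E
  black rough-coated: (108 − 130.5)² / 130.5 = 3.8793
  black smooth-coated: (55 − 43.5)² / 43.5 = 3.0402
  white rough-coated: (50 − 43.5)² / 43.5 = 0.9713
  white smooth-coated: (19 − 14.5)² / 14.5 = 1.3966
χ² = 3.8793 + 3.0402 + 0.9713 + 1.3966 = 9.2874 ≈ 9.287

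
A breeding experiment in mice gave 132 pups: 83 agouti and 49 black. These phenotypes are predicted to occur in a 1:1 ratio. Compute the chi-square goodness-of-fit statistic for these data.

Expected counts for N = 132 under a 1:1 ratio (total parts = 2):
  agouti: 132 × 1/2 = 66
  black: 132 × 1/2 = 66
χ² = Σ (O − E)² / E
  agouti: (83 − 66)² / 66 = 4.3788
  black: (49 − 66)² / 66 = 4.3788
χ² = 4.3788 + 4.3788 = 8.7576 ≈ 8.758

8.758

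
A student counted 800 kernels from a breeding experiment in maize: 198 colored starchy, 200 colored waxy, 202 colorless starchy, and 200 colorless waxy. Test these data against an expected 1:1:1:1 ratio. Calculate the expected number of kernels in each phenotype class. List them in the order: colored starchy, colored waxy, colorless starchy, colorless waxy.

200, 200, 200, 200

Expected counts for N = 800 under a 1:1:1:1 ratio (total parts = 4):
  colored starchy: 800 × 1/4 = 200
  colored waxy: 800 × 1/4 = 200
  colorless starchy: 800 × 1/4 = 200
  colorless waxy: 800 × 1/4 = 200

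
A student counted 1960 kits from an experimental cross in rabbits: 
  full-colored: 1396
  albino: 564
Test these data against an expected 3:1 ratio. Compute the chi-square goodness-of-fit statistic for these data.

Under the 3:1 hypothesis (Σ ratio = 4, N = 1960):
  full-colored: 1960 × 3/4 = 1470
  albino: 1960 × 1/4 = 490
χ² = Σ (O − E)² / E
  full-colored: (1396 − 1470)² / 1470 = 3.7252
  albino: (564 − 490)² / 490 = 11.1755
χ² = 3.7252 + 11.1755 = 14.9007 ≈ 14.901

14.901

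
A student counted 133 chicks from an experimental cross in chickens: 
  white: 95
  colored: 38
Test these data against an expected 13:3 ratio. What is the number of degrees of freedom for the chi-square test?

1

A goodness-of-fit test with 2 phenotype classes has df = 2 − 1 = 1.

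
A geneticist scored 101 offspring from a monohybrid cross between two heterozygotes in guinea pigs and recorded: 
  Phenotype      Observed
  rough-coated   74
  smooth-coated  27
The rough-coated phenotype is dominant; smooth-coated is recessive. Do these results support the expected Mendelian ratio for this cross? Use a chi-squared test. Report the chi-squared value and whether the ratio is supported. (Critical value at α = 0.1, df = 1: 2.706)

For a monohybrid cross between heterozygotes with complete dominance, the expected phenotypic ratio is 3:1.
The 3:1 ratio has 4 parts, so with N = 101 the expected counts are:
  rough-coated: 101 × 3/4 = 75.75
  smooth-coated: 101 × 1/4 = 25.25
χ² = Σ (O − E)² / E
  rough-coated: (74 − 75.75)² / 75.75 = 0.0404
  smooth-coated: (27 − 25.25)² / 25.25 = 0.1213
χ² = 0.0404 + 0.1213 = 0.1617 ≈ 0.162
Degrees of freedom = 2 − 1 = 1; critical value at α = 0.1 is 2.706.
Since 0.162 < 2.706, we fail to reject the null hypothesis — the data are consistent with the 3:1 ratio.

0.162; consistent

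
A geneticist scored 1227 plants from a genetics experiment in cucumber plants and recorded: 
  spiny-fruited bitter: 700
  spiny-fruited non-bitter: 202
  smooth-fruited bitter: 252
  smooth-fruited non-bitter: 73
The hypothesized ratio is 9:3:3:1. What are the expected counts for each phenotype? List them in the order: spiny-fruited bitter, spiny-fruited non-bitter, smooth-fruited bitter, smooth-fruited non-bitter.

690.1875, 230.0625, 230.0625, 76.6875

Total ratio parts = 16. Expected numbers out of 1227:
  spiny-fruited bitter: 1227 × 9/16 = 690.1875
  spiny-fruited non-bitter: 1227 × 3/16 = 230.0625
  smooth-fruited bitter: 1227 × 3/16 = 230.0625
  smooth-fruited non-bitter: 1227 × 1/16 = 76.6875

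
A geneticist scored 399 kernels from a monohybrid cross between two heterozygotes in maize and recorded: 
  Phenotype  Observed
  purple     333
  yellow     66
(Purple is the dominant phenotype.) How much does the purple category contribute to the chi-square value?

For a monohybrid cross between heterozygotes with complete dominance, the expected phenotypic ratio is 3:1.
Expected counts for N = 399 under a 3:1 ratio (total parts = 4):
  purple: 399 × 3/4 = 299.25
  yellow: 399 × 1/4 = 99.75
Contribution of purple: (333 − 299.25)² / 299.25 = 3.8064

3.806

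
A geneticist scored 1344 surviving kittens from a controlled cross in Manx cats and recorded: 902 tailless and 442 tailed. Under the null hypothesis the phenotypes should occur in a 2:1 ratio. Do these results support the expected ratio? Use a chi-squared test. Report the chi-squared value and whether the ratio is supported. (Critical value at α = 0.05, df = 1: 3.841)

0.121; consistent

Expected counts for N = 1344 under a 2:1 ratio (total parts = 3):
  tailless: 1344 × 2/3 = 896
  tailed: 1344 × 1/3 = 448
χ² = Σ (O − E)² / E
  tailless: (902 − 896)² / 896 = 0.0402
  tailed: (442 − 448)² / 448 = 0.0804
χ² = 0.0402 + 0.0804 = 0.1206 ≈ 0.121
Degrees of freedom = 2 − 1 = 1; critical value at α = 0.05 is 3.841.
Since 0.121 < 3.841, we fail to reject the null hypothesis — the data are consistent with the 2:1 ratio.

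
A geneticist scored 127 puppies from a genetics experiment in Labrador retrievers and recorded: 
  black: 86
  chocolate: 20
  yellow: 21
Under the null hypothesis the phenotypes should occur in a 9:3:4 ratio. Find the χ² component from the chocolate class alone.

Under the 9:3:4 hypothesis (Σ ratio = 16, N = 127):
  black: 127 × 9/16 = 71.4375
  chocolate: 127 × 3/16 = 23.8125
  yellow: 127 × 4/16 = 31.75
Contribution of chocolate: (20 − 23.8125)² / 23.8125 = 0.6104

0.610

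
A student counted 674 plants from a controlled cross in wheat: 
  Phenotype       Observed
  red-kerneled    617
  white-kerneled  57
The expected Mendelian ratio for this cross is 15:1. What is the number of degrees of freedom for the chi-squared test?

1

A goodness-of-fit test with 2 phenotype classes has df = 2 − 1 = 1.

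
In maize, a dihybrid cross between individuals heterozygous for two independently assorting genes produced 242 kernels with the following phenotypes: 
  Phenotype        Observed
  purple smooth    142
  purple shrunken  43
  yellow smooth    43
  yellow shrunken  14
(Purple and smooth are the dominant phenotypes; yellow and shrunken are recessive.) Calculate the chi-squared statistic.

0.586

A dihybrid F₂ with independent assortment and complete dominance at both loci gives a 9:3:3:1 phenotypic ratio.
Under the 9:3:3:1 hypothesis (Σ ratio = 16, N = 242):
  purple smooth: 242 × 9/16 = 136.125
  purple shrunken: 242 × 3/16 = 45.375
  yellow smooth: 242 × 3/16 = 45.375
  yellow shrunken: 242 × 1/16 = 15.125
χ² = Σ (O − E)² / E
  purple smooth: (142 − 136.125)² / 136.125 = 0.2536
  purple shrunken: (43 − 45.375)² / 45.375 = 0.1243
  yellow smooth: (43 − 45.375)² / 45.375 = 0.1243
  yellow shrunken: (14 − 15.125)² / 15.125 = 0.0837
χ² = 0.2536 + 0.1243 + 0.1243 + 0.0837 = 0.5859 ≈ 0.586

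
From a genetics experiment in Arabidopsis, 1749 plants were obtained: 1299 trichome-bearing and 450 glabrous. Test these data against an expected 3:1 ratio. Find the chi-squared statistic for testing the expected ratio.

0.496

Under the 3:1 hypothesis (Σ ratio = 4, N = 1749):
  trichome-bearing: 1749 × 3/4 = 1311.75
  glabrous: 1749 × 1/4 = 437.25
χ² = Σ (O − E)² / E
  trichome-bearing: (1299 − 1311.75)² / 1311.75 = 0.1239
  glabrous: (450 − 437.25)² / 437.25 = 0.3718
χ² = 0.1239 + 0.3718 = 0.4957 ≈ 0.496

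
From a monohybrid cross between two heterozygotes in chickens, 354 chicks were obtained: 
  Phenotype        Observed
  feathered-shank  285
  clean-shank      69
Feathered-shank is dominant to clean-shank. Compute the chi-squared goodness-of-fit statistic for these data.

5.729

For a monohybrid cross between heterozygotes with complete dominance, the expected phenotypic ratio is 3:1.
Total ratio parts = 4. Expected numbers out of 354:
  feathered-shank: 354 × 3/4 = 265.5
  clean-shank: 354 × 1/4 = 88.5
χ² = Σ (O − E)² / E
  feathered-shank: (285 − 265.5)² / 265.5 = 1.4322
  clean-shank: (69 − 88.5)² / 88.5 = 4.2966
χ² = 1.4322 + 4.2966 = 5.7288 ≈ 5.729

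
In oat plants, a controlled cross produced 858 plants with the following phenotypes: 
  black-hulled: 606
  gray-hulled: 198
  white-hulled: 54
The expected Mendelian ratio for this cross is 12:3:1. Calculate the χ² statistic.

10.755

Total ratio parts = 16. Expected numbers out of 858:
  black-hulled: 858 × 12/16 = 643.5
  gray-hulled: 858 × 3/16 = 160.875
  white-hulled: 858 × 1/16 = 53.625
χ² = Σ (O − E)² / E
  black-hulled: (606 − 643.5)² / 643.5 = 2.1853
  gray-hulled: (198 − 160.875)² / 160.875 = 8.5673
  white-hulled: (54 − 53.625)² / 53.625 = 0.0026
χ² = 2.1853 + 8.5673 + 0.0026 = 10.7552 ≈ 10.755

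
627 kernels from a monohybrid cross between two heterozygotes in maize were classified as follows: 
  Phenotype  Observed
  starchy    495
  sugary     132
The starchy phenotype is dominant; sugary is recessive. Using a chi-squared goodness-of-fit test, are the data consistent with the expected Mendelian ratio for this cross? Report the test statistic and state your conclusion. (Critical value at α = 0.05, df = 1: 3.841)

For a monohybrid cross between heterozygotes with complete dominance, the expected phenotypic ratio is 3:1.
Expected counts for N = 627 under a 3:1 ratio (total parts = 4):
  starchy: 627 × 3/4 = 470.25
  sugary: 627 × 1/4 = 156.75
χ² = Σ (O − E)² / E
  starchy: (495 − 470.25)² / 470.25 = 1.3026
  sugary: (132 − 156.75)² / 156.75 = 3.9079
χ² = 1.3026 + 3.9079 = 5.2105 ≈ 5.211
Degrees of freedom = 2 − 1 = 1; critical value at α = 0.05 is 3.841.
Since 5.211 > 3.841, we reject the null hypothesis — the data do not fit the 3:1 ratio.

5.211; not consistent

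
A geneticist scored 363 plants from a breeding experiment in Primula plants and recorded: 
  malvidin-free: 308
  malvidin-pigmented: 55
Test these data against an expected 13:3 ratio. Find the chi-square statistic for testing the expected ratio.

Expected counts for N = 363 under a 13:3 ratio (total parts = 16):
  malvidin-free: 363 × 13/16 = 294.9375
  malvidin-pigmented: 363 × 3/16 = 68.0625
χ² = Σ (O − E)² / E
  malvidin-free: (308 − 294.9375)² / 294.9375 = 0.5785
  malvidin-pigmented: (55 − 68.0625)² / 68.0625 = 2.5069
χ² = 0.5785 + 2.5069 = 3.0854 ≈ 3.085

3.085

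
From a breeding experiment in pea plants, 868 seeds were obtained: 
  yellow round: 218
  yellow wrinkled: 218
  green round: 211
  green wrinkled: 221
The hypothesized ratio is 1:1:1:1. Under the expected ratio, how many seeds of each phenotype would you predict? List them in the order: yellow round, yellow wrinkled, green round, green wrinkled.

The 1:1:1:1 ratio has 4 parts, so with N = 868 the expected counts are:
  yellow round: 868 × 1/4 = 217
  yellow wrinkled: 868 × 1/4 = 217
  green round: 868 × 1/4 = 217
  green wrinkled: 868 × 1/4 = 217

217, 217, 217, 217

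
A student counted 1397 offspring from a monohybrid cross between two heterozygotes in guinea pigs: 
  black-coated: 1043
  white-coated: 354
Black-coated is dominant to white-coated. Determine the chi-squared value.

For a monohybrid cross between heterozygotes with complete dominance, the expected phenotypic ratio is 3:1.
The 3:1 ratio has 4 parts, so with N = 1397 the expected counts are:
  black-coated: 1397 × 3/4 = 1047.75
  white-coated: 1397 × 1/4 = 349.25
χ² = Σ (O − E)² / E
  black-coated: (1043 − 1047.75)² / 1047.75 = 0.0215
  white-coated: (354 − 349.25)² / 349.25 = 0.0646
χ² = 0.0215 + 0.0646 = 0.0861 ≈ 0.086

0.086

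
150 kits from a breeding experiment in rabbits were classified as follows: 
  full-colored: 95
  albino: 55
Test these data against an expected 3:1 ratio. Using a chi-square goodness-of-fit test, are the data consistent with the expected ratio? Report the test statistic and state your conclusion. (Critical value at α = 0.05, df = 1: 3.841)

10.889; not consistent

Expected counts for N = 150 under a 3:1 ratio (total parts = 4):
  full-colored: 150 × 3/4 = 112.5
  albino: 150 × 1/4 = 37.5
χ² = Σ (O − E)² / E
  full-colored: (95 − 112.5)² / 112.5 = 2.7222
  albino: (55 − 37.5)² / 37.5 = 8.1667
χ² = 2.7222 + 8.1667 = 10.8889 ≈ 10.889
Degrees of freedom = 2 − 1 = 1; critical value at α = 0.05 is 3.841.
Since 10.889 > 3.841, we reject the null hypothesis — the data do not fit the 3:1 ratio.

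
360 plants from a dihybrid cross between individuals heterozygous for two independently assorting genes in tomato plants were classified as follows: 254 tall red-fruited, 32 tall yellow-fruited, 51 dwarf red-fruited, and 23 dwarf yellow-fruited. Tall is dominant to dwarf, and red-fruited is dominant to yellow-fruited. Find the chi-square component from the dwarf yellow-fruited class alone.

A dihybrid F₂ with independent assortment and complete dominance at both loci gives a 9:3:3:1 phenotypic ratio.
Under the 9:3:3:1 hypothesis (Σ ratio = 16, N = 360):
  tall red-fruited: 360 × 9/16 = 202.5
  tall yellow-fruited: 360 × 3/16 = 67.5
  dwarf red-fruited: 360 × 3/16 = 67.5
  dwarf yellow-fruited: 360 × 1/16 = 22.5
Contribution of dwarf yellow-fruited: (23 − 22.5)² / 22.5 = 0.0111

0.011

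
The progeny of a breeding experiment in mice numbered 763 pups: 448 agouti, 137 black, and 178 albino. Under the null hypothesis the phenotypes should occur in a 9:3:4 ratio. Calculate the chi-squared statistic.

The 9:3:4 ratio has 16 parts, so with N = 763 the expected counts are:
  agouti: 763 × 9/16 = 429.1875
  black: 763 × 3/16 = 143.0625
  albino: 763 × 4/16 = 190.75
χ² = Σ (O − E)² / E
  agouti: (448 − 429.1875)² / 429.1875 = 0.8246
  black: (137 − 143.0625)² / 143.0625 = 0.2569
  albino: (178 − 190.75)² / 190.75 = 0.8522
χ² = 0.8246 + 0.2569 + 0.8522 = 1.9337 ≈ 1.934

1.934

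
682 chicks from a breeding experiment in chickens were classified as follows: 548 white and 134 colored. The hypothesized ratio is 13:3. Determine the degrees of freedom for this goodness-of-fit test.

1

A goodness-of-fit test with 2 phenotype classes has df = 2 − 1 = 1.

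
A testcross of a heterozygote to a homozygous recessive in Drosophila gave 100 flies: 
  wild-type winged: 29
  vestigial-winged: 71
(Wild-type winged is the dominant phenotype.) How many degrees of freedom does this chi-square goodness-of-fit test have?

1

A testcross of a heterozygote (Aa × aa) gives a 1:1 phenotypic ratio.
A goodness-of-fit test with 2 phenotype classes has df = 2 − 1 = 1.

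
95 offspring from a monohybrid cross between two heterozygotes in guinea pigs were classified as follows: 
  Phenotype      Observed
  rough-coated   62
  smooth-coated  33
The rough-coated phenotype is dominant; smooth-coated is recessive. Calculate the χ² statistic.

4.804

For a monohybrid cross between heterozygotes with complete dominance, the expected phenotypic ratio is 3:1.
Under the 3:1 hypothesis (Σ ratio = 4, N = 95):
  rough-coated: 95 × 3/4 = 71.25
  smooth-coated: 95 × 1/4 = 23.75
χ² = Σ (O − E)² / E
  rough-coated: (62 − 71.25)² / 71.25 = 1.2009
  smooth-coated: (33 − 23.75)² / 23.75 = 3.6026
χ² = 1.2009 + 3.6026 = 4.8035 ≈ 4.804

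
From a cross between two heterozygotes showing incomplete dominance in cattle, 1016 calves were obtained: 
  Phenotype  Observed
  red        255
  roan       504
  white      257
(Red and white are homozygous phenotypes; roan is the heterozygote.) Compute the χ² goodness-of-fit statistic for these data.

0.071

With incomplete dominance, a heterozygote × heterozygote cross gives a 1:2:1 phenotypic ratio.
Total ratio parts = 4. Expected numbers out of 1016:
  red: 1016 × 1/4 = 254
  roan: 1016 × 2/4 = 508
  white: 1016 × 1/4 = 254
χ² = Σ (O − E)² / E
  red: (255 − 254)² / 254 = 0.0039
  roan: (504 − 508)² / 508 = 0.0315
  white: (257 − 254)² / 254 = 0.0354
χ² = 0.0039 + 0.0315 + 0.0354 = 0.0708 ≈ 0.071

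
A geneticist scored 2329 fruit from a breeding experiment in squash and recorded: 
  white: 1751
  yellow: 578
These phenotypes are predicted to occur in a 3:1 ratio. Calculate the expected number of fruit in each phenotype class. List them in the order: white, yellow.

1746.75, 582.25

The 3:1 ratio has 4 parts, so with N = 2329 the expected counts are:
  white: 2329 × 3/4 = 1746.75
  yellow: 2329 × 1/4 = 582.25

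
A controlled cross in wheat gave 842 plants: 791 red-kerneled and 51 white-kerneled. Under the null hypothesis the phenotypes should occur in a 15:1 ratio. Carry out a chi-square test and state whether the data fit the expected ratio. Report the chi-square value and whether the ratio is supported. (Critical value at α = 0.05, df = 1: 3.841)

0.054; consistent

Total ratio parts = 16. Expected numbers out of 842:
  red-kerneled: 842 × 15/16 = 789.375
  white-kerneled: 842 × 1/16 = 52.625
χ² = Σ (O − E)² / E
  red-kerneled: (791 − 789.375)² / 789.375 = 0.0033
  white-kerneled: (51 − 52.625)² / 52.625 = 0.0502
χ² = 0.0033 + 0.0502 = 0.0535 ≈ 0.054
Degrees of freedom = 2 − 1 = 1; critical value at α = 0.05 is 3.841.
Since 0.054 < 3.841, we fail to reject the null hypothesis — the data are consistent with the 15:1 ratio.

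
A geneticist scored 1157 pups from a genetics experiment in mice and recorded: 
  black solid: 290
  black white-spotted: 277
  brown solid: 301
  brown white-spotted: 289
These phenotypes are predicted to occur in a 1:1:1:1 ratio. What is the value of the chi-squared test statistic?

The 1:1:1:1 ratio has 4 parts, so with N = 1157 the expected counts are:
  black solid: 1157 × 1/4 = 289.25
  black white-spotted: 1157 × 1/4 = 289.25
  brown solid: 1157 × 1/4 = 289.25
  brown white-spotted: 1157 × 1/4 = 289.25
χ² = Σ (O − E)² / E
  black solid: (290 − 289.25)² / 289.25 = 0.0019
  black white-spotted: (277 − 289.25)² / 289.25 = 0.5188
  brown solid: (301 − 289.25)² / 289.25 = 0.4773
  brown white-spotted: (289 − 289.25)² / 289.25 = 0.0002
χ² = 0.0019 + 0.5188 + 0.4773 + 0.0002 = 0.9982 ≈ 0.998

0.998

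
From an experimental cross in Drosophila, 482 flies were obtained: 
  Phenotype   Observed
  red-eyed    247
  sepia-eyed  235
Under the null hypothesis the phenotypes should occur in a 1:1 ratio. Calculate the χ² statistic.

The 1:1 ratio has 2 parts, so with N = 482 the expected counts are:
  red-eyed: 482 × 1/2 = 241
  sepia-eyed: 482 × 1/2 = 241
χ² = Σ (O − E)² / E
  red-eyed: (247 − 241)² / 241 = 0.1494
  sepia-eyed: (235 − 241)² / 241 = 0.1494
χ² = 0.1494 + 0.1494 = 0.2988 ≈ 0.299

0.299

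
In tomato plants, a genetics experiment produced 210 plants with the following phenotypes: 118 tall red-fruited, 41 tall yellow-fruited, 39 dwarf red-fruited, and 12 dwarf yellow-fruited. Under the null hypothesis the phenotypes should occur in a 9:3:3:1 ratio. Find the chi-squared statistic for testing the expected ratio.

0.167

Total ratio parts = 16. Expected numbers out of 210:
  tall red-fruited: 210 × 9/16 = 118.125
  tall yellow-fruited: 210 × 3/16 = 39.375
  dwarf red-fruited: 210 × 3/16 = 39.375
  dwarf yellow-fruited: 210 × 1/16 = 13.125
χ² = Σ (O − E)² / E
  tall red-fruited: (118 − 118.125)² / 118.125 = 0.0001
  tall yellow-fruited: (41 − 39.375)² / 39.375 = 0.0671
  dwarf red-fruited: (39 − 39.375)² / 39.375 = 0.0036
  dwarf yellow-fruited: (12 − 13.125)² / 13.125 = 0.0964
χ² = 0.0001 + 0.0671 + 0.0036 + 0.0964 = 0.1672 ≈ 0.167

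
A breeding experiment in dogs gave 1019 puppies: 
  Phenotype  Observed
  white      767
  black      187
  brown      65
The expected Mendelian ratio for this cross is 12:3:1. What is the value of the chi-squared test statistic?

0.123

The 12:3:1 ratio has 16 parts, so with N = 1019 the expected counts are:
  white: 1019 × 12/16 = 764.25
  black: 1019 × 3/16 = 191.0625
  brown: 1019 × 1/16 = 63.6875
χ² = Σ (O − E)² / E
  white: (767 − 764.25)² / 764.25 = 0.0099
  black: (187 − 191.0625)² / 191.0625 = 0.0864
  brown: (65 − 63.6875)² / 63.6875 = 0.0270
χ² = 0.0099 + 0.0864 + 0.0270 = 0.1233 ≈ 0.123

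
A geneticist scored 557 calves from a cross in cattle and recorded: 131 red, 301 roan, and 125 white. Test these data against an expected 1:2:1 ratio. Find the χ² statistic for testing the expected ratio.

3.765

Expected counts for N = 557 under a 1:2:1 ratio (total parts = 4):
  red: 557 × 1/4 = 139.25
  roan: 557 × 2/4 = 278.5
  white: 557 × 1/4 = 139.25
χ² = Σ (O − E)² / E
  red: (131 − 139.25)² / 139.25 = 0.4888
  roan: (301 − 278.5)² / 278.5 = 1.8178
  white: (125 − 139.25)² / 139.25 = 1.4583
χ² = 0.4888 + 1.8178 + 1.4583 = 3.7649 ≈ 3.765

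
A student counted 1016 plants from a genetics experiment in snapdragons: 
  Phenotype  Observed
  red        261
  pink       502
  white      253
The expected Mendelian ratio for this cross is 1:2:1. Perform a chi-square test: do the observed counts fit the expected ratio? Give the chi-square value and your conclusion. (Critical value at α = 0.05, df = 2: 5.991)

0.268; consistent

Total ratio parts = 4. Expected numbers out of 1016:
  red: 1016 × 1/4 = 254
  pink: 1016 × 2/4 = 508
  white: 1016 × 1/4 = 254
χ² = Σ (O − E)² / E
  red: (261 − 254)² / 254 = 0.1929
  pink: (502 − 508)² / 508 = 0.0709
  white: (253 − 254)² / 254 = 0.0039
χ² = 0.1929 + 0.0709 + 0.0039 = 0.2677 ≈ 0.268
Degrees of freedom = 3 − 1 = 2; critical value at α = 0.05 is 5.991.
Since 0.268 < 5.991, we fail to reject the null hypothesis — the data are consistent with the 1:2:1 ratio.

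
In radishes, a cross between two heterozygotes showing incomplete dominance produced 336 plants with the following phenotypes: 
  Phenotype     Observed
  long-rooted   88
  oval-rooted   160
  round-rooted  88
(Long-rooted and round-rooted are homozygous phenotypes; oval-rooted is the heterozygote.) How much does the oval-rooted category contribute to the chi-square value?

With incomplete dominance, a heterozygote × heterozygote cross gives a 1:2:1 phenotypic ratio.
The 1:2:1 ratio has 4 parts, so with N = 336 the expected counts are:
  long-rooted: 336 × 1/4 = 84
  oval-rooted: 336 × 2/4 = 168
  round-rooted: 336 × 1/4 = 84
Contribution of oval-rooted: (160 − 168)² / 168 = 0.3810

0.381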